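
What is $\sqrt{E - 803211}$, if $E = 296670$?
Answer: $i \sqrt{506541} \approx 711.72 i$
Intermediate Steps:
$\sqrt{E - 803211} = \sqrt{296670 - 803211} = \sqrt{-506541} = i \sqrt{506541}$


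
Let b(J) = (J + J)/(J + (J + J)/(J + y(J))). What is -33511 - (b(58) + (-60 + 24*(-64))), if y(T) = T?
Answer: -1883101/59 ≈ -31917.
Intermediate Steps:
b(J) = 2*J/(1 + J) (b(J) = (J + J)/(J + (J + J)/(J + J)) = (2*J)/(J + (2*J)/((2*J))) = (2*J)/(J + (2*J)*(1/(2*J))) = (2*J)/(J + 1) = (2*J)/(1 + J) = 2*J/(1 + J))
-33511 - (b(58) + (-60 + 24*(-64))) = -33511 - (2*58/(1 + 58) + (-60 + 24*(-64))) = -33511 - (2*58/59 + (-60 - 1536)) = -33511 - (2*58*(1/59) - 1596) = -33511 - (116/59 - 1596) = -33511 - 1*(-94048/59) = -33511 + 94048/59 = -1883101/59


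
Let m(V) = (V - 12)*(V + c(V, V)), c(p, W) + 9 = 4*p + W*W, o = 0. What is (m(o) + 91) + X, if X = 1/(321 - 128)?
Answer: 38408/193 ≈ 199.01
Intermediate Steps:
c(p, W) = -9 + W² + 4*p (c(p, W) = -9 + (4*p + W*W) = -9 + (4*p + W²) = -9 + (W² + 4*p) = -9 + W² + 4*p)
m(V) = (-12 + V)*(-9 + V² + 5*V) (m(V) = (V - 12)*(V + (-9 + V² + 4*V)) = (-12 + V)*(-9 + V² + 5*V))
X = 1/193 ≈ 0.0051813
(m(o) + 91) + X = ((108 + 0³ - 69*0 - 7*0²) + 91) + 1/193 = ((108 + 0 + 0 - 7*0) + 91) + 1/193 = ((108 + 0 + 0 + 0) + 91) + 1/193 = (108 + 91) + 1/193 = 199 + 1/193 = 38408/193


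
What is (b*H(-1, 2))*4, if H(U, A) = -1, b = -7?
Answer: 28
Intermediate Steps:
(b*H(-1, 2))*4 = -7*(-1)*4 = 7*4 = 28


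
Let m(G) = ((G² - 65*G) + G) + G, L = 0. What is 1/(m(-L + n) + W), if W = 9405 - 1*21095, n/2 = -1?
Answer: -1/11560 ≈ -8.6505e-5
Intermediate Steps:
n = -2 (n = 2*(-1) = -2)
m(G) = G² - 63*G (m(G) = (G² - 64*G) + G = G² - 63*G)
W = -11690 (W = 9405 - 21095 = -11690)
1/(m(-L + n) + W) = 1/((-1*0 - 2)*(-63 + (-1*0 - 2)) - 11690) = 1/((0 - 2)*(-63 + (0 - 2)) - 11690) = 1/(-2*(-63 - 2) - 11690) = 1/(-2*(-65) - 11690) = 1/(130 - 11690) = 1/(-11560) = -1/11560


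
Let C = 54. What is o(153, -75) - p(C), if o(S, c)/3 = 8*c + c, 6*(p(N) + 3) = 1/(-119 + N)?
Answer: -788579/390 ≈ -2022.0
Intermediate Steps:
p(N) = -3 + 1/(6*(-119 + N))
o(S, c) = 27*c (o(S, c) = 3*(8*c + c) = 3*(9*c) = 27*c)
o(153, -75) - p(C) = 27*(-75) - (2143 - 18*54)/(6*(-119 + 54)) = -2025 - (2143 - 972)/(6*(-65)) = -2025 - (-1)*1171/(6*65) = -2025 - 1*(-1171/390) = -2025 + 1171/390 = -788579/390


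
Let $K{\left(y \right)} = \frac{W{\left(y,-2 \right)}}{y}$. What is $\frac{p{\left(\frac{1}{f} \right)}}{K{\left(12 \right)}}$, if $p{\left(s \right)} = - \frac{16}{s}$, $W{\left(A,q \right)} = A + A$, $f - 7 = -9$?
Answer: $16$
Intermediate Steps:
$f = -2$ ($f = 7 - 9 = -2$)
$W{\left(A,q \right)} = 2 A$
$K{\left(y \right)} = 2$ ($K{\left(y \right)} = \frac{2 y}{y} = 2$)
$\frac{p{\left(\frac{1}{f} \right)}}{K{\left(12 \right)}} = \frac{\left(-16\right) \frac{1}{\frac{1}{-2}}}{2} = - \frac{16}{- \frac{1}{2}} \cdot \frac{1}{2} = \left(-16\right) \left(-2\right) \frac{1}{2} = 32 \cdot \frac{1}{2} = 16$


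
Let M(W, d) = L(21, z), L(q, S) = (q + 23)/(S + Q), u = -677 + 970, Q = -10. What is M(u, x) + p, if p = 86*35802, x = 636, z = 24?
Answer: 21552826/7 ≈ 3.0790e+6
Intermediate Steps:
u = 293
L(q, S) = (23 + q)/(-10 + S) (L(q, S) = (q + 23)/(S - 10) = (23 + q)/(-10 + S))
M(W, d) = 22/7 (M(W, d) = (23 + 21)/(-10 + 24) = 44/14 = (1/14)*44 = 22/7)
p = 3078972
M(u, x) + p = 22/7 + 3078972 = 21552826/7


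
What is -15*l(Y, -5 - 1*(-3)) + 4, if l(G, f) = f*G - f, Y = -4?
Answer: -146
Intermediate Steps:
l(G, f) = -f + G*f (l(G, f) = G*f - f = -f + G*f)
-15*l(Y, -5 - 1*(-3)) + 4 = -15*(-5 - 1*(-3))*(-1 - 4) + 4 = -15*(-5 + 3)*(-5) + 4 = -(-30)*(-5) + 4 = -15*10 + 4 = -150 + 4 = -146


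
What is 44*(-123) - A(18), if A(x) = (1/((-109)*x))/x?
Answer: -191130191/35316 ≈ -5412.0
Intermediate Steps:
A(x) = -1/(109*x**2) (A(x) = (-1/(109*x))/x = -1/(109*x**2))
44*(-123) - A(18) = 44*(-123) - (-1)/(109*18**2) = -5412 - (-1)/(109*324) = -5412 - 1*(-1/35316) = -5412 + 1/35316 = -191130191/35316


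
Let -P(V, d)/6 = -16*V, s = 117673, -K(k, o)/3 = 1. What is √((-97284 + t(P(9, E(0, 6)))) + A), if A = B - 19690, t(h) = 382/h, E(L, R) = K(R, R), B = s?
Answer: √906477/36 ≈ 26.447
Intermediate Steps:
K(k, o) = -3 (K(k, o) = -3*1 = -3)
B = 117673
E(L, R) = -3
P(V, d) = 96*V (P(V, d) = -(-96)*V = 96*V)
A = 97983 (A = 117673 - 19690 = 97983)
√((-97284 + t(P(9, E(0, 6)))) + A) = √((-97284 + 382/((96*9))) + 97983) = √((-97284 + 382/864) + 97983) = √((-97284 + 382*(1/864)) + 97983) = √((-97284 + 191/432) + 97983) = √(-42026497/432 + 97983) = √(302159/432) = √906477/36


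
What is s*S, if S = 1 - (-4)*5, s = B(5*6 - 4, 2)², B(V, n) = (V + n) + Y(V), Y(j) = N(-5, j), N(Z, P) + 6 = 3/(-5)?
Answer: 240429/25 ≈ 9617.2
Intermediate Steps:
N(Z, P) = -33/5 (N(Z, P) = -6 + 3/(-5) = -6 + 3*(-⅕) = -6 - ⅗ = -33/5)
Y(j) = -33/5
B(V, n) = -33/5 + V + n (B(V, n) = (V + n) - 33/5 = -33/5 + V + n)
s = 11449/25 (s = (-33/5 + (5*6 - 4) + 2)² = (-33/5 + (30 - 4) + 2)² = (-33/5 + 26 + 2)² = (107/5)² = 11449/25 ≈ 457.96)
S = 21 (S = 1 - 1*(-20) = 1 + 20 = 21)
s*S = (11449/25)*21 = 240429/25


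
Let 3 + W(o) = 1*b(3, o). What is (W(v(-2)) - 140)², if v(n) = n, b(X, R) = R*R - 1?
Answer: 19600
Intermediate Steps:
b(X, R) = -1 + R² (b(X, R) = R² - 1 = -1 + R²)
W(o) = -4 + o² (W(o) = -3 + 1*(-1 + o²) = -3 + (-1 + o²) = -4 + o²)
(W(v(-2)) - 140)² = ((-4 + (-2)²) - 140)² = ((-4 + 4) - 140)² = (0 - 140)² = (-140)² = 19600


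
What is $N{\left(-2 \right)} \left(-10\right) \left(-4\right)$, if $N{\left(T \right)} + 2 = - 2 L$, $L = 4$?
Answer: $-400$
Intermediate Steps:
$N{\left(T \right)} = -10$ ($N{\left(T \right)} = -2 - 8 = -10$)
$N{\left(-2 \right)} \left(-10\right) \left(-4\right) = \left(-10\right) \left(-10\right) \left(-4\right) = 100 \left(-4\right) = -400$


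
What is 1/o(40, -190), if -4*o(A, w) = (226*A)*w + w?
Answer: 2/858895 ≈ 2.3286e-6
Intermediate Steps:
o(A, w) = -w/4 - 113*A*w/2 (o(A, w) = -((226*A)*w + w)/4 = -(226*A*w + w)/4 = -(w + 226*A*w)/4 = -w/4 - 113*A*w/2)
1/o(40, -190) = 1/(-¼*(-190)*(1 + 226*40)) = 1/(-¼*(-190)*(1 + 9040)) = 1/(-¼*(-190)*9041) = 1/(858895/2) = 2/858895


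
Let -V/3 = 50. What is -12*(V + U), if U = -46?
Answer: 2352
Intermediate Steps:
V = -150 (V = -3*50 = -150)
-12*(V + U) = -12*(-150 - 46) = -12*(-196) = 2352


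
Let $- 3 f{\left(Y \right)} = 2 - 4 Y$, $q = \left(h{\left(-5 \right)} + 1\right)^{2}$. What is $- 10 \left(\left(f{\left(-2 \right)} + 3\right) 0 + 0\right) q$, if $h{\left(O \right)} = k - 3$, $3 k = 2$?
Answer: $0$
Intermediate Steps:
$k = \frac{2}{3}$ ($k = \frac{1}{3} \cdot 2 = \frac{2}{3} \approx 0.66667$)
$h{\left(O \right)} = - \frac{7}{3}$ ($h{\left(O \right)} = \frac{2}{3} - 3 = - \frac{7}{3}$)
$q = \frac{16}{9}$ ($q = \left(- \frac{7}{3} + 1\right)^{2} = \left(- \frac{4}{3}\right)^{2} = \frac{16}{9} \approx 1.7778$)
$f{\left(Y \right)} = - \frac{2}{3} + \frac{4 Y}{3}$ ($f{\left(Y \right)} = - \frac{2 - 4 Y}{3} = - \frac{2}{3} + \frac{4 Y}{3}$)
$- 10 \left(\left(f{\left(-2 \right)} + 3\right) 0 + 0\right) q = - 10 \left(\left(\left(- \frac{2}{3} + \frac{4}{3} \left(-2\right)\right) + 3\right) 0 + 0\right) \frac{16}{9} = - 10 \left(\left(\left(- \frac{2}{3} - \frac{8}{3}\right) + 3\right) 0 + 0\right) \frac{16}{9} = - 10 \left(\left(- \frac{10}{3} + 3\right) 0 + 0\right) \frac{16}{9} = - 10 \left(\left(- \frac{1}{3}\right) 0 + 0\right) \frac{16}{9} = - 10 \left(0 + 0\right) \frac{16}{9} = \left(-10\right) 0 \cdot \frac{16}{9} = 0 \cdot \frac{16}{9} = 0$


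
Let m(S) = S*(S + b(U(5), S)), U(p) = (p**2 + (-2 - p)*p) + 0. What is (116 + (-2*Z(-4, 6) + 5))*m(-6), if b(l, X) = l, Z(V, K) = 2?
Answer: 11232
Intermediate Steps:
U(p) = p**2 + p*(-2 - p) (U(p) = (p**2 + p*(-2 - p)) + 0 = p**2 + p*(-2 - p))
m(S) = S*(-10 + S) (m(S) = S*(S - 2*5) = S*(S - 10) = S*(-10 + S))
(116 + (-2*Z(-4, 6) + 5))*m(-6) = (116 + (-2*2 + 5))*(-6*(-10 - 6)) = (116 + (-4 + 5))*(-6*(-16)) = (116 + 1)*96 = 117*96 = 11232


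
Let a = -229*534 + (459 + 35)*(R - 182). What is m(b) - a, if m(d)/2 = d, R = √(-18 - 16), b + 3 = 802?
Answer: 213792 - 494*I*√34 ≈ 2.1379e+5 - 2880.5*I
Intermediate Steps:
b = 799 (b = -3 + 802 = 799)
R = I*√34 (R = √(-34) = I*√34 ≈ 5.8309*I)
m(d) = 2*d
a = -212194 + 494*I*√34 (a = -229*534 + (459 + 35)*(I*√34 - 182) = -122286 + 494*(-182 + I*√34) = -122286 + (-89908 + 494*I*√34) = -212194 + 494*I*√34 ≈ -2.1219e+5 + 2880.5*I)
m(b) - a = 2*799 - (-212194 + 494*I*√34) = 1598 + (212194 - 494*I*√34) = 213792 - 494*I*√34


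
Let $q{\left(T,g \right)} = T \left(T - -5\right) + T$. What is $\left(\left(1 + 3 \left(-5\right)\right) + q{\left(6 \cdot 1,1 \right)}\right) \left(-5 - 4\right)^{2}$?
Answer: $4698$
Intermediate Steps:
$q{\left(T,g \right)} = T + T \left(5 + T\right)$ ($q{\left(T,g \right)} = T \left(T + 5\right) + T = T \left(5 + T\right) + T = T + T \left(5 + T\right)$)
$\left(\left(1 + 3 \left(-5\right)\right) + q{\left(6 \cdot 1,1 \right)}\right) \left(-5 - 4\right)^{2} = \left(\left(1 + 3 \left(-5\right)\right) + 6 \cdot 1 \left(6 + 6 \cdot 1\right)\right) \left(-5 - 4\right)^{2} = \left(\left(1 - 15\right) + 6 \left(6 + 6\right)\right) \left(-9\right)^{2} = \left(-14 + 6 \cdot 12\right) 81 = \left(-14 + 72\right) 81 = 58 \cdot 81 = 4698$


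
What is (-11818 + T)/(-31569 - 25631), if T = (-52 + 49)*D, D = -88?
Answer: 5777/28600 ≈ 0.20199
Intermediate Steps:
T = 264 (T = (-52 + 49)*(-88) = -3*(-88) = 264)
(-11818 + T)/(-31569 - 25631) = (-11818 + 264)/(-31569 - 25631) = -11554/(-57200) = -11554*(-1/57200) = 5777/28600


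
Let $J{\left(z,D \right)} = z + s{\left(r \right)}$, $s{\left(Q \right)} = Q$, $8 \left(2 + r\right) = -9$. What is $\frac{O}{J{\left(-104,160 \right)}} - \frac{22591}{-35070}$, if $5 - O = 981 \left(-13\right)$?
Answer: $- \frac{3560023993}{30054990} \approx -118.45$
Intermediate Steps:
$r = - \frac{25}{8}$ ($r = -2 + \frac{1}{8} \left(-9\right) = -2 - \frac{9}{8} = - \frac{25}{8} \approx -3.125$)
$J{\left(z,D \right)} = - \frac{25}{8} + z$ ($J{\left(z,D \right)} = z - \frac{25}{8} = - \frac{25}{8} + z$)
$O = 12758$ ($O = 5 - 981 \left(-13\right) = 5 - -12753 = 5 + 12753 = 12758$)
$\frac{O}{J{\left(-104,160 \right)}} - \frac{22591}{-35070} = \frac{12758}{- \frac{25}{8} - 104} - \frac{22591}{-35070} = \frac{12758}{- \frac{857}{8}} - - \frac{22591}{35070} = 12758 \left(- \frac{8}{857}\right) + \frac{22591}{35070} = - \frac{102064}{857} + \frac{22591}{35070} = - \frac{3560023993}{30054990}$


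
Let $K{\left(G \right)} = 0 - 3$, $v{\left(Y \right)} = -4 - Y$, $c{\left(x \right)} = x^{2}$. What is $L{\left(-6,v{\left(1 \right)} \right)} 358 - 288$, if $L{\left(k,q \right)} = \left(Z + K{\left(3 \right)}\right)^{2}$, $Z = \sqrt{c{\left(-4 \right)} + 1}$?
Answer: $9020 - 2148 \sqrt{17} \approx 163.57$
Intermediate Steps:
$K{\left(G \right)} = -3$ ($K{\left(G \right)} = 0 - 3 = -3$)
$Z = \sqrt{17}$ ($Z = \sqrt{\left(-4\right)^{2} + 1} = \sqrt{16 + 1} = \sqrt{17} \approx 4.1231$)
$L{\left(k,q \right)} = \left(-3 + \sqrt{17}\right)^{2}$ ($L{\left(k,q \right)} = \left(\sqrt{17} - 3\right)^{2} = \left(-3 + \sqrt{17}\right)^{2}$)
$L{\left(-6,v{\left(1 \right)} \right)} 358 - 288 = \left(3 - \sqrt{17}\right)^{2} \cdot 358 - 288 = 358 \left(3 - \sqrt{17}\right)^{2} - 288 = -288 + 358 \left(3 - \sqrt{17}\right)^{2}$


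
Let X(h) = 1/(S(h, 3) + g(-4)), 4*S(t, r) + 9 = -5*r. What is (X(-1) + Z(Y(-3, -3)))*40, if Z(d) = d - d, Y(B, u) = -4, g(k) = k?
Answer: -4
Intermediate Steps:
S(t, r) = -9/4 - 5*r/4 (S(t, r) = -9/4 + (-5*r)/4 = -9/4 - 5*r/4)
Z(d) = 0
X(h) = -⅒ (X(h) = 1/((-9/4 - 5/4*3) - 4) = 1/((-9/4 - 15/4) - 4) = 1/(-6 - 4) = 1/(-10) = -⅒)
(X(-1) + Z(Y(-3, -3)))*40 = (-⅒ + 0)*40 = -⅒*40 = -4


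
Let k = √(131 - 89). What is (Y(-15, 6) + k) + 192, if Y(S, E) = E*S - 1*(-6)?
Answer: 108 + √42 ≈ 114.48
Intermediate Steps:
Y(S, E) = 6 + E*S (Y(S, E) = E*S + 6 = 6 + E*S)
k = √42 ≈ 6.4807
(Y(-15, 6) + k) + 192 = ((6 + 6*(-15)) + √42) + 192 = ((6 - 90) + √42) + 192 = (-84 + √42) + 192 = 108 + √42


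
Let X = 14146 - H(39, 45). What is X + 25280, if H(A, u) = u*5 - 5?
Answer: 39206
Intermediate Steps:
H(A, u) = -5 + 5*u (H(A, u) = 5*u - 5 = -5 + 5*u)
X = 13926 (X = 14146 - (-5 + 5*45) = 14146 - (-5 + 225) = 14146 - 1*220 = 14146 - 220 = 13926)
X + 25280 = 13926 + 25280 = 39206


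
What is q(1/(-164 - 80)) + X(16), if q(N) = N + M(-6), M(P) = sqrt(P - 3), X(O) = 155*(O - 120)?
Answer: -3933281/244 + 3*I ≈ -16120.0 + 3.0*I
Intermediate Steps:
X(O) = -18600 + 155*O (X(O) = 155*(-120 + O) = -18600 + 155*O)
M(P) = sqrt(-3 + P)
q(N) = N + 3*I (q(N) = N + sqrt(-3 - 6) = N + sqrt(-9) = N + 3*I)
q(1/(-164 - 80)) + X(16) = (1/(-164 - 80) + 3*I) + (-18600 + 155*16) = (1/(-244) + 3*I) + (-18600 + 2480) = (-1/244 + 3*I) - 16120 = -3933281/244 + 3*I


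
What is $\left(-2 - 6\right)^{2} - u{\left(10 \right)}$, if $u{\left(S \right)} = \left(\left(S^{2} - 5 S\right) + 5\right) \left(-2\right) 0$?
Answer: $64$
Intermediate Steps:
$u{\left(S \right)} = 0$ ($u{\left(S \right)} = \left(5 + S^{2} - 5 S\right) \left(-2\right) 0 = \left(-10 - 2 S^{2} + 10 S\right) 0 = 0$)
$\left(-2 - 6\right)^{2} - u{\left(10 \right)} = \left(-2 - 6\right)^{2} - 0 = \left(-8\right)^{2} + 0 = 64 + 0 = 64$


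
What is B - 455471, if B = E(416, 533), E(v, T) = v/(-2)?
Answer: -455679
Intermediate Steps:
E(v, T) = -v/2
B = -208 (B = -1/2*416 = -208)
B - 455471 = -208 - 455471 = -455679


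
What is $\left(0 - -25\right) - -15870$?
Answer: $15895$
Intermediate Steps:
$\left(0 - -25\right) - -15870 = \left(0 + 25\right) + 15870 = 25 + 15870 = 15895$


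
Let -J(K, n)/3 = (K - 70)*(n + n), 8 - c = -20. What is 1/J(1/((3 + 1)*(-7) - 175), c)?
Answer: 29/341064 ≈ 8.5028e-5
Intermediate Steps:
c = 28 (c = 8 - 1*(-20) = 8 + 20 = 28)
J(K, n) = -6*n*(-70 + K) (J(K, n) = -3*(K - 70)*(n + n) = -3*(-70 + K)*2*n = -6*n*(-70 + K))
1/J(1/((3 + 1)*(-7) - 175), c) = 1/(6*28*(70 - 1/((3 + 1)*(-7) - 175))) = 1/(6*28*(70 - 1/(4*(-7) - 175))) = 1/(6*28*(70 - 1/(-28 - 175))) = 1/(6*28*(70 - 1/(-203))) = 1/(6*28*(70 - 1*(-1/203))) = 1/(6*28*(70 + 1/203)) = 1/(6*28*(14211/203)) = 1/(341064/29) = 29/341064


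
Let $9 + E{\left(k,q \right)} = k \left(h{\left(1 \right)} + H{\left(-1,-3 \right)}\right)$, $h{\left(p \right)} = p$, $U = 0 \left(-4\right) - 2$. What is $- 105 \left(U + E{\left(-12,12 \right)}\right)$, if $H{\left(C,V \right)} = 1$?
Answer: $3675$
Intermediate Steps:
$U = -2$ ($U = 0 - 2 = -2$)
$E{\left(k,q \right)} = -9 + 2 k$ ($E{\left(k,q \right)} = -9 + k \left(1 + 1\right) = -9 + k 2 = -9 + 2 k$)
$- 105 \left(U + E{\left(-12,12 \right)}\right) = - 105 \left(-2 + \left(-9 + 2 \left(-12\right)\right)\right) = - 105 \left(-2 - 33\right) = \left(-105\right) \left(-35\right) = 3675$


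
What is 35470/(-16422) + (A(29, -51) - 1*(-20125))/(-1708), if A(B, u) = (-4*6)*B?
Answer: -27117557/2003484 ≈ -13.535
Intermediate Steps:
A(B, u) = -24*B
35470/(-16422) + (A(29, -51) - 1*(-20125))/(-1708) = 35470/(-16422) + (-24*29 - 1*(-20125))/(-1708) = 35470*(-1/16422) + (-696 + 20125)*(-1/1708) = -17735/8211 + 19429*(-1/1708) = -17735/8211 - 19429/1708 = -27117557/2003484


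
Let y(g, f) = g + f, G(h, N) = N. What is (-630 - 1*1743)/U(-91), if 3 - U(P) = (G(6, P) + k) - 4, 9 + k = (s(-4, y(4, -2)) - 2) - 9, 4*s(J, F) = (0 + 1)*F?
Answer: -4746/235 ≈ -20.196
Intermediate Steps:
y(g, f) = f + g
s(J, F) = F/4 (s(J, F) = ((0 + 1)*F)/4 = (1*F)/4 = F/4)
k = -39/2 (k = -9 + (((-2 + 4)/4 - 2) - 9) = -9 + (((¼)*2 - 2) - 9) = -9 + ((½ - 2) - 9) = -9 + (-3/2 - 9) = -9 - 21/2 = -39/2 ≈ -19.500)
U(P) = 53/2 - P (U(P) = 3 - ((P - 39/2) - 4) = 3 - ((-39/2 + P) - 4) = 3 - (-47/2 + P) = 3 + (47/2 - P) = 53/2 - P)
(-630 - 1*1743)/U(-91) = (-630 - 1*1743)/(53/2 - 1*(-91)) = (-630 - 1743)/(53/2 + 91) = -2373/235/2 = -2373*2/235 = -4746/235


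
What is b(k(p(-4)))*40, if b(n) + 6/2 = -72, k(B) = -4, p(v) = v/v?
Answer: -3000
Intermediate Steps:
p(v) = 1
b(n) = -75 (b(n) = -3 - 72 = -75)
b(k(p(-4)))*40 = -75*40 = -3000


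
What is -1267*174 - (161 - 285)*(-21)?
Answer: -223062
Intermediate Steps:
-1267*174 - (161 - 285)*(-21) = -220458 - (-124)*(-21) = -220458 - 1*2604 = -220458 - 2604 = -223062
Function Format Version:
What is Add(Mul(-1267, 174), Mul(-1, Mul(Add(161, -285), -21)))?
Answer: -223062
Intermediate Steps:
Add(Mul(-1267, 174), Mul(-1, Mul(Add(161, -285), -21))) = Add(-220458, Mul(-1, Mul(-124, -21))) = Add(-220458, Mul(-1, 2604)) = Add(-220458, -2604) = -223062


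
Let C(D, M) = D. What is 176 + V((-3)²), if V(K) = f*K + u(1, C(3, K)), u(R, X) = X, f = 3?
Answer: 206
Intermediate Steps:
V(K) = 3 + 3*K (V(K) = 3*K + 3 = 3 + 3*K)
176 + V((-3)²) = 176 + (3 + 3*(-3)²) = 176 + (3 + 3*9) = 176 + (3 + 27) = 176 + 30 = 206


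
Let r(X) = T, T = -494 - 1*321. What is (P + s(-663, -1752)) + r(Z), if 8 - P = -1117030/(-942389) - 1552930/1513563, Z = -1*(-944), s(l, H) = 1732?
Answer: 1319160506728355/1426365122007 ≈ 924.84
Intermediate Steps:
T = -815 (T = -494 - 321 = -815)
Z = 944
P = 11183689847936/1426365122007 (P = 8 - (-1117030/(-942389) - 1552930/1513563) = 8 - (-1117030*(-1/942389) - 1552930*1/1513563) = 8 - (1117030/942389 - 1552930/1513563) = 8 - 1*227231128120/1426365122007 = 8 - 227231128120/1426365122007 = 11183689847936/1426365122007 ≈ 7.8407)
r(X) = -815
(P + s(-663, -1752)) + r(Z) = (11183689847936/1426365122007 + 1732) - 815 = 2481648081164060/1426365122007 - 815 = 1319160506728355/1426365122007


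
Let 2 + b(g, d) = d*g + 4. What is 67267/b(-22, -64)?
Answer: 67267/1410 ≈ 47.707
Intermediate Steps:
b(g, d) = 2 + d*g (b(g, d) = -2 + (d*g + 4) = -2 + (4 + d*g) = 2 + d*g)
67267/b(-22, -64) = 67267/(2 - 64*(-22)) = 67267/(2 + 1408) = 67267/1410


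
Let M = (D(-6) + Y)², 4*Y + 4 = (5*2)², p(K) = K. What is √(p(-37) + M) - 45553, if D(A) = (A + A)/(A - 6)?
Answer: -45553 + 14*√3 ≈ -45529.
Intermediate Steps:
D(A) = 2*A/(-6 + A) (D(A) = (2*A)/(-6 + A) = 2*A/(-6 + A))
Y = 24 (Y = -1 + (5*2)²/4 = -1 + (¼)*10² = -1 + (¼)*100 = -1 + 25 = 24)
M = 625 (M = (2*(-6)/(-6 - 6) + 24)² = (2*(-6)/(-12) + 24)² = (2*(-6)*(-1/12) + 24)² = (1 + 24)² = 25² = 625)
√(p(-37) + M) - 45553 = √(-37 + 625) - 45553 = √588 - 45553 = 14*√3 - 45553 = -45553 + 14*√3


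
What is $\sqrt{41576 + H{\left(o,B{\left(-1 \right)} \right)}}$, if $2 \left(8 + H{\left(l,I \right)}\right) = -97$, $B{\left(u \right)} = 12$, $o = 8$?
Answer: $\frac{\sqrt{166078}}{2} \approx 203.76$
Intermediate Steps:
$H{\left(l,I \right)} = - \frac{113}{2}$ ($H{\left(l,I \right)} = -8 + \frac{1}{2} \left(-97\right) = -8 - \frac{97}{2} = - \frac{113}{2}$)
$\sqrt{41576 + H{\left(o,B{\left(-1 \right)} \right)}} = \sqrt{41576 - \frac{113}{2}} = \sqrt{\frac{83039}{2}} = \frac{\sqrt{166078}}{2}$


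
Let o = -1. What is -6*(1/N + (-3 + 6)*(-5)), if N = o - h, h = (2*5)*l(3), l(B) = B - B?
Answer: 96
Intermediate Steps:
l(B) = 0
h = 0 (h = (2*5)*0 = 10*0 = 0)
N = -1 (N = -1 - 1*0 = -1 + 0 = -1)
-6*(1/N + (-3 + 6)*(-5)) = -6*(1/(-1) + (-3 + 6)*(-5)) = -6*(-1 + 3*(-5)) = -6*(-1 - 15) = -6*(-16) = 96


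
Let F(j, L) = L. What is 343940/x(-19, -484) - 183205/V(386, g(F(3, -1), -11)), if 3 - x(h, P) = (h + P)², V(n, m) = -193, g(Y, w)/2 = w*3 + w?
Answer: 23142791905/24415079 ≈ 947.89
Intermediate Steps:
g(Y, w) = 8*w (g(Y, w) = 2*(w*3 + w) = 2*(3*w + w) = 2*(4*w) = 8*w)
x(h, P) = 3 - (P + h)² (x(h, P) = 3 - (h + P)² = 3 - (P + h)²)
343940/x(-19, -484) - 183205/V(386, g(F(3, -1), -11)) = 343940/(3 - (-484 - 19)²) - 183205/(-193) = 343940/(3 - 1*(-503)²) - 183205*(-1/193) = 343940/(3 - 1*253009) + 183205/193 = 343940/(3 - 253009) + 183205/193 = 343940/(-253006) + 183205/193 = 343940*(-1/253006) + 183205/193 = -171970/126503 + 183205/193 = 23142791905/24415079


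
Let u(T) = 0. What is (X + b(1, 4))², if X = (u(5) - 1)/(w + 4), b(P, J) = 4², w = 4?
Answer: 16129/64 ≈ 252.02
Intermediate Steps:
b(P, J) = 16
X = -⅛ (X = (0 - 1)/(4 + 4) = -1/8 = -1*⅛ = -⅛ ≈ -0.12500)
(X + b(1, 4))² = (-⅛ + 16)² = (127/8)² = 16129/64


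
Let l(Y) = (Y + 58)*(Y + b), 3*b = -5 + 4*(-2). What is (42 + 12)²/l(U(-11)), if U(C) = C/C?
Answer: -4374/295 ≈ -14.827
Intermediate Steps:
b = -13/3 (b = (-5 + 4*(-2))/3 = (-5 - 8)/3 = (⅓)*(-13) = -13/3 ≈ -4.3333)
U(C) = 1
l(Y) = (58 + Y)*(-13/3 + Y) (l(Y) = (Y + 58)*(Y - 13/3) = (58 + Y)*(-13/3 + Y))
(42 + 12)²/l(U(-11)) = (42 + 12)²/(-754/3 + 1² + (161/3)*1) = 54²/(-754/3 + 1 + 161/3) = 2916/(-590/3) = 2916*(-3/590) = -4374/295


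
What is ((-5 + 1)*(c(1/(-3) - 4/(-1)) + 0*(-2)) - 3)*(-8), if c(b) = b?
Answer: 424/3 ≈ 141.33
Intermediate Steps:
((-5 + 1)*(c(1/(-3) - 4/(-1)) + 0*(-2)) - 3)*(-8) = ((-5 + 1)*((1/(-3) - 4/(-1)) + 0*(-2)) - 3)*(-8) = (-4*((1*(-1/3) - 4*(-1)) + 0) - 3)*(-8) = (-4*((-1/3 + 4) + 0) - 3)*(-8) = (-4*(11/3 + 0) - 3)*(-8) = (-4*11/3 - 3)*(-8) = (-44/3 - 3)*(-8) = -53/3*(-8) = 424/3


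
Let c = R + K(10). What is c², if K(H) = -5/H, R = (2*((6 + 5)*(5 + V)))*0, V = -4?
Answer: ¼ ≈ 0.25000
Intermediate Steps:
R = 0 (R = (2*((6 + 5)*(5 - 4)))*0 = (2*(11*1))*0 = (2*11)*0 = 22*0 = 0)
c = -½ (c = 0 - 5/10 = 0 - 5*⅒ = 0 - ½ = -½ ≈ -0.50000)
c² = (-½)² = ¼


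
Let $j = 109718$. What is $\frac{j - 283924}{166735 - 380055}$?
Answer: $\frac{87103}{106660} \approx 0.81664$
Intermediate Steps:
$\frac{j - 283924}{166735 - 380055} = \frac{109718 - 283924}{166735 - 380055} = - \frac{174206}{-213320} = \left(-174206\right) \left(- \frac{1}{213320}\right) = \frac{87103}{106660}$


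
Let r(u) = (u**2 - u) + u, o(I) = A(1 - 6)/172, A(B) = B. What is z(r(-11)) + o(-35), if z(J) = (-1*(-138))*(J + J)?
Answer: 5744107/172 ≈ 33396.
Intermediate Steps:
o(I) = -5/172 (o(I) = (1 - 6)/172 = -5*1/172 = -5/172)
r(u) = u**2
z(J) = 276*J (z(J) = 138*(2*J) = 276*J)
z(r(-11)) + o(-35) = 276*(-11)**2 - 5/172 = 276*121 - 5/172 = 33396 - 5/172 = 5744107/172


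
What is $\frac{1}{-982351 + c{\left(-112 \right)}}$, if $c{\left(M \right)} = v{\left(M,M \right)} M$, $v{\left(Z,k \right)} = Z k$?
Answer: $- \frac{1}{2387279} \approx -4.1889 \cdot 10^{-7}$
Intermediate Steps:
$c{\left(M \right)} = M^{3}$ ($c{\left(M \right)} = M M M = M^{2} M = M^{3}$)
$\frac{1}{-982351 + c{\left(-112 \right)}} = \frac{1}{-982351 + \left(-112\right)^{3}} = \frac{1}{-982351 - 1404928} = \frac{1}{-2387279} = - \frac{1}{2387279}$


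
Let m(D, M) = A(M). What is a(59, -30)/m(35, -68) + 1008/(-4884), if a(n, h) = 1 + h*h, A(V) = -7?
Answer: -367295/2849 ≈ -128.92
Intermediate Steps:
m(D, M) = -7
a(n, h) = 1 + h²
a(59, -30)/m(35, -68) + 1008/(-4884) = (1 + (-30)²)/(-7) + 1008/(-4884) = (1 + 900)*(-⅐) + 1008*(-1/4884) = 901*(-⅐) - 84/407 = -901/7 - 84/407 = -367295/2849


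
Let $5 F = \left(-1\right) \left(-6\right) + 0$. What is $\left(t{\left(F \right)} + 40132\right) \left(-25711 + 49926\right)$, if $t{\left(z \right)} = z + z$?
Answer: $971854496$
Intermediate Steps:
$F = \frac{6}{5}$ ($F = \frac{\left(-1\right) \left(-6\right) + 0}{5} = \frac{6 + 0}{5} = \frac{1}{5} \cdot 6 = \frac{6}{5} \approx 1.2$)
$t{\left(z \right)} = 2 z$
$\left(t{\left(F \right)} + 40132\right) \left(-25711 + 49926\right) = \left(2 \cdot \frac{6}{5} + 40132\right) \left(-25711 + 49926\right) = \left(\frac{12}{5} + 40132\right) 24215 = \frac{200672}{5} \cdot 24215 = 971854496$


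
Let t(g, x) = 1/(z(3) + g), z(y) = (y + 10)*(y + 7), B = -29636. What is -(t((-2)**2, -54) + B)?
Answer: 3971223/134 ≈ 29636.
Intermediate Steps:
z(y) = (7 + y)*(10 + y) (z(y) = (10 + y)*(7 + y) = (7 + y)*(10 + y))
t(g, x) = 1/(130 + g) (t(g, x) = 1/((70 + 3**2 + 17*3) + g) = 1/((70 + 9 + 51) + g) = 1/(130 + g))
-(t((-2)**2, -54) + B) = -(1/(130 + (-2)**2) - 29636) = -(1/(130 + 4) - 29636) = -(1/134 - 29636) = -1*(-3971223/134) = 3971223/134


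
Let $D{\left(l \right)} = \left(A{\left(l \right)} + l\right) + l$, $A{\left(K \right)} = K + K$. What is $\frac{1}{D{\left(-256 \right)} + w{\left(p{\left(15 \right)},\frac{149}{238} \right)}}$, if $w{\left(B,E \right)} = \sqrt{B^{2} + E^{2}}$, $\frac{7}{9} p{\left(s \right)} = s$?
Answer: $- \frac{58003456}{59374448643} - \frac{238 \sqrt{21090301}}{59374448643} \approx -0.00099532$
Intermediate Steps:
$p{\left(s \right)} = \frac{9 s}{7}$
$A{\left(K \right)} = 2 K$
$D{\left(l \right)} = 4 l$ ($D{\left(l \right)} = \left(2 l + l\right) + l = 3 l + l = 4 l$)
$\frac{1}{D{\left(-256 \right)} + w{\left(p{\left(15 \right)},\frac{149}{238} \right)}} = \frac{1}{4 \left(-256\right) + \sqrt{\left(\frac{9}{7} \cdot 15\right)^{2} + \left(\frac{149}{238}\right)^{2}}} = \frac{1}{-1024 + \sqrt{\left(\frac{135}{7}\right)^{2} + \left(149 \cdot \frac{1}{238}\right)^{2}}} = \frac{1}{-1024 + \sqrt{\frac{18225}{49} + \left(\frac{149}{238}\right)^{2}}} = \frac{1}{-1024 + \sqrt{\frac{18225}{49} + \frac{22201}{56644}}} = \frac{1}{-1024 + \sqrt{\frac{21090301}{56644}}} = \frac{1}{-1024 + \frac{\sqrt{21090301}}{238}}$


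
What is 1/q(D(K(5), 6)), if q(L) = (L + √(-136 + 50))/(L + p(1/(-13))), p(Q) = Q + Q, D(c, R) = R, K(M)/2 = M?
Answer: 228/793 - 38*I*√86/793 ≈ 0.28752 - 0.44439*I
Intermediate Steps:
K(M) = 2*M
p(Q) = 2*Q
q(L) = (L + I*√86)/(-2/13 + L) (q(L) = (L + √(-136 + 50))/(L + 2/(-13)) = (L + √(-86))/(L + 2*(-1/13)) = (L + I*√86)/(L - 2/13) = (L + I*√86)/(-2/13 + L))
1/q(D(K(5), 6)) = 1/(13*(6 + I*√86)/(-2 + 13*6)) = 1/(13*(6 + I*√86)/(-2 + 78)) = 1/(13*(6 + I*√86)/76) = 1/(13*(1/76)*(6 + I*√86)) = 1/(39/38 + 13*I*√86/76)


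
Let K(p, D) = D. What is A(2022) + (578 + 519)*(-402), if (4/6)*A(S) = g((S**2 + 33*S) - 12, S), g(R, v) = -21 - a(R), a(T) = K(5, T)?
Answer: -13347645/2 ≈ -6.6738e+6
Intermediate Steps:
a(T) = T
g(R, v) = -21 - R
A(S) = -27/2 - 99*S/2 - 3*S**2/2 (A(S) = 3*(-21 - ((S**2 + 33*S) - 12))/2 = 3*(-21 - (-12 + S**2 + 33*S))/2 = 3*(-21 + (12 - S**2 - 33*S))/2 = 3*(-9 - S**2 - 33*S)/2 = -27/2 - 99*S/2 - 3*S**2/2)
A(2022) + (578 + 519)*(-402) = (-27/2 - 99/2*2022 - 3/2*2022**2) + (578 + 519)*(-402) = (-27/2 - 100089 - 3/2*4088484) + 1097*(-402) = (-27/2 - 100089 - 6132726) - 440994 = -12465657/2 - 440994 = -13347645/2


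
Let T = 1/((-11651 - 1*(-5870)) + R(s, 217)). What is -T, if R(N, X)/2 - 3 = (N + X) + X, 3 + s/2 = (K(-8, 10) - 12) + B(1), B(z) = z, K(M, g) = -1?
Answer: 1/4967 ≈ 0.00020133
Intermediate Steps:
s = -30 (s = -6 + 2*((-1 - 12) + 1) = -6 + 2*(-13 + 1) = -6 + 2*(-12) = -6 - 24 = -30)
R(N, X) = 6 + 2*N + 4*X (R(N, X) = 6 + 2*((N + X) + X) = 6 + 2*(N + 2*X) = 6 + (2*N + 4*X) = 6 + 2*N + 4*X)
T = -1/4967 (T = 1/((-11651 - 1*(-5870)) + (6 + 2*(-30) + 4*217)) = 1/((-11651 + 5870) + (6 - 60 + 868)) = 1/(-5781 + 814) = 1/(-4967) = -1/4967 ≈ -0.00020133)
-T = -1*(-1/4967) = 1/4967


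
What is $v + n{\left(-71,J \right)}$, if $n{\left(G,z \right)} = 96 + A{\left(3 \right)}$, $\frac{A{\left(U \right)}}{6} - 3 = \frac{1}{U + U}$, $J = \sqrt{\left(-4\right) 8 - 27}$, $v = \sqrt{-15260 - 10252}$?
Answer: $115 + 2 i \sqrt{6378} \approx 115.0 + 159.72 i$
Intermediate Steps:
$v = 2 i \sqrt{6378}$ ($v = \sqrt{-25512} = 2 i \sqrt{6378} \approx 159.72 i$)
$J = i \sqrt{59}$ ($J = \sqrt{-32 - 27} = \sqrt{-59} = i \sqrt{59} \approx 7.6811 i$)
$A{\left(U \right)} = 18 + \frac{3}{U}$ ($A{\left(U \right)} = 18 + \frac{6}{U + U} = 18 + \frac{6}{2 U} = 18 + 6 \frac{1}{2 U} = 18 + \frac{3}{U}$)
$n{\left(G,z \right)} = 115$ ($n{\left(G,z \right)} = 96 + \left(18 + \frac{3}{3}\right) = 96 + \left(18 + 3 \cdot \frac{1}{3}\right) = 96 + \left(18 + 1\right) = 96 + 19 = 115$)
$v + n{\left(-71,J \right)} = 2 i \sqrt{6378} + 115 = 115 + 2 i \sqrt{6378}$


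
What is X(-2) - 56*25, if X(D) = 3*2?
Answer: -1394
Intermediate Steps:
X(D) = 6
X(-2) - 56*25 = 6 - 56*25 = 6 - 1400 = -1394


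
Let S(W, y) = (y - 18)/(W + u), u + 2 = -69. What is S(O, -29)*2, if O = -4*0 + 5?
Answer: 47/33 ≈ 1.4242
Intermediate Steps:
u = -71 (u = -2 - 69 = -71)
O = 5 (O = 0 + 5 = 5)
S(W, y) = (-18 + y)/(-71 + W) (S(W, y) = (y - 18)/(W - 71) = (-18 + y)/(-71 + W))
S(O, -29)*2 = ((-18 - 29)/(-71 + 5))*2 = (-47/(-66))*2 = -1/66*(-47)*2 = (47/66)*2 = 47/33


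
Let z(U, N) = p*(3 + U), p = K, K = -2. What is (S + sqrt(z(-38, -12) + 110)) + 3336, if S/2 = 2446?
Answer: 8228 + 6*sqrt(5) ≈ 8241.4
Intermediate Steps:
S = 4892 (S = 2*2446 = 4892)
p = -2
z(U, N) = -6 - 2*U (z(U, N) = -2*(3 + U) = -6 - 2*U)
(S + sqrt(z(-38, -12) + 110)) + 3336 = (4892 + sqrt((-6 - 2*(-38)) + 110)) + 3336 = (4892 + sqrt((-6 + 76) + 110)) + 3336 = (4892 + sqrt(70 + 110)) + 3336 = (4892 + sqrt(180)) + 3336 = (4892 + 6*sqrt(5)) + 3336 = 8228 + 6*sqrt(5)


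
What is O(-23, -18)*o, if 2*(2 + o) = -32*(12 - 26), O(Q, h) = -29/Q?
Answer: 6438/23 ≈ 279.91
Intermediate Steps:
o = 222 (o = -2 + (-32*(12 - 26))/2 = -2 + (-32*(-14))/2 = -2 + (½)*448 = -2 + 224 = 222)
O(-23, -18)*o = -29/(-23)*222 = -29*(-1/23)*222 = (29/23)*222 = 6438/23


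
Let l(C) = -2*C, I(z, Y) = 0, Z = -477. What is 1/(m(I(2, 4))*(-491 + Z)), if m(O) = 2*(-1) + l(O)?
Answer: 1/1936 ≈ 0.00051653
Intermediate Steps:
m(O) = -2 - 2*O (m(O) = 2*(-1) - 2*O = -2 - 2*O)
1/(m(I(2, 4))*(-491 + Z)) = 1/((-2 - 2*0)*(-491 - 477)) = 1/((-2 + 0)*(-968)) = 1/(-2*(-968)) = 1/1936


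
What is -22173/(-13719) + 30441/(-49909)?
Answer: 229670726/228233857 ≈ 1.0063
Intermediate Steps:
-22173/(-13719) + 30441/(-49909) = -22173*(-1/13719) + 30441*(-1/49909) = 7391/4573 - 30441/49909 = 229670726/228233857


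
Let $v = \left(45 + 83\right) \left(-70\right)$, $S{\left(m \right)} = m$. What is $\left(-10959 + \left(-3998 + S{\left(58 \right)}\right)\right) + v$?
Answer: $-23859$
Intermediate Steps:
$v = -8960$ ($v = 128 \left(-70\right) = -8960$)
$\left(-10959 + \left(-3998 + S{\left(58 \right)}\right)\right) + v = \left(-10959 + \left(-3998 + 58\right)\right) - 8960 = \left(-10959 - 3940\right) - 8960 = -14899 - 8960 = -23859$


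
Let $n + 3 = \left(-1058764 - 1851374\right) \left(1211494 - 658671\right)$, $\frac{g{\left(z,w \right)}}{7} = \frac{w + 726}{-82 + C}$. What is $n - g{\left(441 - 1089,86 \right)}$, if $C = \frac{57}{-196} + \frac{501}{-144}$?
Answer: $- \frac{324543061503119019}{201731} \approx -1.6088 \cdot 10^{12}$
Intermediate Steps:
$C = - \frac{8867}{2352}$ ($C = 57 \left(- \frac{1}{196}\right) + 501 \left(- \frac{1}{144}\right) = - \frac{57}{196} - \frac{167}{48} = - \frac{8867}{2352} \approx -3.77$)
$g{\left(z,w \right)} = - \frac{11952864}{201731} - \frac{16464 w}{201731}$ ($g{\left(z,w \right)} = 7 \frac{w + 726}{-82 - \frac{8867}{2352}} = 7 \frac{726 + w}{- \frac{201731}{2352}} = 7 \left(726 + w\right) \left(- \frac{2352}{201731}\right) = 7 \left(- \frac{1707552}{201731} - \frac{2352 w}{201731}\right) = - \frac{11952864}{201731} - \frac{16464 w}{201731}$)
$n = -1608791219577$ ($n = -3 + \left(-1058764 - 1851374\right) \left(1211494 - 658671\right) = -3 - 1608791219574 = -1608791219577$)
$n - g{\left(441 - 1089,86 \right)} = -1608791219577 - \left(- \frac{11952864}{201731} - \frac{1415904}{201731}\right) = -1608791219577 - - \frac{13368768}{201731} = -1608791219577 + \frac{13368768}{201731} = - \frac{324543061503119019}{201731}$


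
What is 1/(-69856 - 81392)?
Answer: -1/151248 ≈ -6.6117e-6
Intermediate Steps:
1/(-69856 - 81392) = 1/(-151248) = -1/151248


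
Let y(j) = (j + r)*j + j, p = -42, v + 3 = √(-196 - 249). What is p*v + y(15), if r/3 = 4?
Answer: 546 - 42*I*√445 ≈ 546.0 - 885.99*I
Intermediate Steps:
r = 12 (r = 3*4 = 12)
v = -3 + I*√445 (v = -3 + √(-196 - 249) = -3 + √(-445) = -3 + I*√445 ≈ -3.0 + 21.095*I)
y(j) = j + j*(12 + j) (y(j) = (j + 12)*j + j = (12 + j)*j + j = j*(12 + j) + j = j + j*(12 + j))
p*v + y(15) = -42*(-3 + I*√445) + 15*(13 + 15) = (126 - 42*I*√445) + 15*28 = (126 - 42*I*√445) + 420 = 546 - 42*I*√445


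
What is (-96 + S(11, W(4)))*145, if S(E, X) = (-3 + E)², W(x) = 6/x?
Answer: -4640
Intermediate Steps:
(-96 + S(11, W(4)))*145 = (-96 + (-3 + 11)²)*145 = (-96 + 8²)*145 = (-96 + 64)*145 = -32*145 = -4640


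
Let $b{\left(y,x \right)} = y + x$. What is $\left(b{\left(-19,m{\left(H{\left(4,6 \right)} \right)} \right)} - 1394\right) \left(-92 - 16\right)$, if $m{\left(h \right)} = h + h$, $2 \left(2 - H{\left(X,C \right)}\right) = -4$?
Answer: $151740$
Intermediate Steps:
$H{\left(X,C \right)} = 4$ ($H{\left(X,C \right)} = 2 - -2 = 2 + 2 = 4$)
$m{\left(h \right)} = 2 h$
$b{\left(y,x \right)} = x + y$
$\left(b{\left(-19,m{\left(H{\left(4,6 \right)} \right)} \right)} - 1394\right) \left(-92 - 16\right) = \left(\left(2 \cdot 4 - 19\right) - 1394\right) \left(-92 - 16\right) = \left(\left(8 - 19\right) - 1394\right) \left(-108\right) = \left(-11 - 1394\right) \left(-108\right) = \left(-1405\right) \left(-108\right) = 151740$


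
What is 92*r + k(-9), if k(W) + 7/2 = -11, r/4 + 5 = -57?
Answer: -45661/2 ≈ -22831.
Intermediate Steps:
r = -248 (r = -20 + 4*(-57) = -20 - 228 = -248)
k(W) = -29/2 (k(W) = -7/2 - 11 = -29/2)
92*r + k(-9) = 92*(-248) - 29/2 = -22816 - 29/2 = -45661/2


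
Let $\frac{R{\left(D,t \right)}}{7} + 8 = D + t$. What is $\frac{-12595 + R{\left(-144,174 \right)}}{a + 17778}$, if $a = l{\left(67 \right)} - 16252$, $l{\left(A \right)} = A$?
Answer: $- \frac{4147}{531} \approx -7.8098$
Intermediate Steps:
$R{\left(D,t \right)} = -56 + 7 D + 7 t$ ($R{\left(D,t \right)} = -56 + 7 \left(D + t\right) = -56 + \left(7 D + 7 t\right) = -56 + 7 D + 7 t$)
$a = -16185$ ($a = 67 - 16252 = -16185$)
$\frac{-12595 + R{\left(-144,174 \right)}}{a + 17778} = \frac{-12595 + \left(-56 + 7 \left(-144\right) + 7 \cdot 174\right)}{-16185 + 17778} = \frac{-12595 - -154}{1593} = \left(-12595 + 154\right) \frac{1}{1593} = \left(-12441\right) \frac{1}{1593} = - \frac{4147}{531}$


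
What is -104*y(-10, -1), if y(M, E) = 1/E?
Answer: 104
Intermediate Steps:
-104*y(-10, -1) = -104/(-1) = -104*(-1) = 104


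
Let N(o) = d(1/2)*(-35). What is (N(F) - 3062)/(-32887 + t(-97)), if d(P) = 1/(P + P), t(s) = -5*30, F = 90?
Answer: 3097/33037 ≈ 0.093743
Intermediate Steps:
t(s) = -150
d(P) = 1/(2*P)
N(o) = -35 (N(o) = (1/(2*(1/2)))*(-35) = ((1/2)*2)*(-35) = 1*(-35) = -35)
(N(F) - 3062)/(-32887 + t(-97)) = (-35 - 3062)/(-32887 - 150) = -3097/(-33037) = -3097*(-1/33037) = 3097/33037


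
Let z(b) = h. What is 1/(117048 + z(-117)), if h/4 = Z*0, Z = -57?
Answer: 1/117048 ≈ 8.5435e-6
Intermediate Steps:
h = 0 (h = 4*(-57*0) = 4*0 = 0)
z(b) = 0
1/(117048 + z(-117)) = 1/(117048 + 0) = 1/117048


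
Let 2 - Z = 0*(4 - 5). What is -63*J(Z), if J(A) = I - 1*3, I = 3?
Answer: 0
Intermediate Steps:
Z = 2 (Z = 2 - 0*(4 - 5) = 2 - 0*(-1) = 2 - 1*0 = 2 + 0 = 2)
J(A) = 0 (J(A) = 3 - 1*3 = 3 - 3 = 0)
-63*J(Z) = -63*0 = 0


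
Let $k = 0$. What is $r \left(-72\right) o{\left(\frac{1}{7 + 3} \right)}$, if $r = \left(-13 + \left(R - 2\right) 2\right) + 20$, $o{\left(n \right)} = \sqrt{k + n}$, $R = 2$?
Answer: $- \frac{252 \sqrt{10}}{5} \approx -159.38$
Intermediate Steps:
$o{\left(n \right)} = \sqrt{n}$ ($o{\left(n \right)} = \sqrt{0 + n} = \sqrt{n}$)
$r = 7$ ($r = \left(-13 + \left(2 - 2\right) 2\right) + 20 = \left(-13 + 0 \cdot 2\right) + 20 = \left(-13 + 0\right) + 20 = -13 + 20 = 7$)
$r \left(-72\right) o{\left(\frac{1}{7 + 3} \right)} = 7 \left(-72\right) \sqrt{\frac{1}{7 + 3}} = - 504 \sqrt{\frac{1}{10}} = - \frac{504}{\sqrt{10}} = - 504 \frac{\sqrt{10}}{10} = - \frac{252 \sqrt{10}}{5}$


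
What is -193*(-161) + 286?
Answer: 31359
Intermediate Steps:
-193*(-161) + 286 = 31073 + 286 = 31359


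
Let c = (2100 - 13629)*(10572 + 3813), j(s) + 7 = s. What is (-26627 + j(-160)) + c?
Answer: -165871459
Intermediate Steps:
j(s) = -7 + s
c = -165844665 (c = -11529*14385 = -165844665)
(-26627 + j(-160)) + c = (-26627 + (-7 - 160)) - 165844665 = (-26627 - 167) - 165844665 = -26794 - 165844665 = -165871459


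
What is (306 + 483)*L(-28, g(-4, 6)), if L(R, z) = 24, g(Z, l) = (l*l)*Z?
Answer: 18936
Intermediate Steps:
g(Z, l) = Z*l**2 (g(Z, l) = l**2*Z = Z*l**2)
(306 + 483)*L(-28, g(-4, 6)) = (306 + 483)*24 = 789*24 = 18936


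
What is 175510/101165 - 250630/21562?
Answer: -2157063733/218131973 ≈ -9.8888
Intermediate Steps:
175510/101165 - 250630/21562 = 175510*(1/101165) - 250630*1/21562 = 35102/20233 - 125315/10781 = -2157063733/218131973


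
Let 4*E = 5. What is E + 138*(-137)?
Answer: -75619/4 ≈ -18905.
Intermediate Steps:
E = 5/4 (E = (1/4)*5 = 5/4 ≈ 1.2500)
E + 138*(-137) = 5/4 + 138*(-137) = 5/4 - 18906 = -75619/4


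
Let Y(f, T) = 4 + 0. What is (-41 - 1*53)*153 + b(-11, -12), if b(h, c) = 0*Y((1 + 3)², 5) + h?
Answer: -14393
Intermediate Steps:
Y(f, T) = 4
b(h, c) = h (b(h, c) = 0*4 + h = 0 + h = h)
(-41 - 1*53)*153 + b(-11, -12) = (-41 - 1*53)*153 - 11 = (-41 - 53)*153 - 11 = -94*153 - 11 = -14382 - 11 = -14393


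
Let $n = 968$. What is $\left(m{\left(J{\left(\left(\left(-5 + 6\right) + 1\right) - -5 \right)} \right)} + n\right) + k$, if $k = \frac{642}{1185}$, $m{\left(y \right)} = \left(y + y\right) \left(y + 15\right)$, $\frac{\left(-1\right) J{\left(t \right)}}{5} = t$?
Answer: $\frac{935574}{395} \approx 2368.5$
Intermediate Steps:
$J{\left(t \right)} = - 5 t$
$m{\left(y \right)} = 2 y \left(15 + y\right)$
$k = \frac{214}{395}$ ($k = 642 \cdot \frac{1}{1185} = \frac{214}{395} \approx 0.54177$)
$\left(m{\left(J{\left(\left(\left(-5 + 6\right) + 1\right) - -5 \right)} \right)} + n\right) + k = \left(2 \left(- 5 \left(\left(\left(-5 + 6\right) + 1\right) - -5\right)\right) \left(15 - 5 \left(\left(\left(-5 + 6\right) + 1\right) - -5\right)\right) + 968\right) + \frac{214}{395} = \left(2 \left(- 5 \left(\left(1 + 1\right) + 5\right)\right) \left(15 - 5 \left(\left(1 + 1\right) + 5\right)\right) + 968\right) + \frac{214}{395} = \left(2 \left(- 5 \left(2 + 5\right)\right) \left(15 - 5 \left(2 + 5\right)\right) + 968\right) + \frac{214}{395} = \left(2 \left(\left(-5\right) 7\right) \left(15 - 35\right) + 968\right) + \frac{214}{395} = \left(2 \left(-35\right) \left(15 - 35\right) + 968\right) + \frac{214}{395} = \left(2 \left(-35\right) \left(-20\right) + 968\right) + \frac{214}{395} = \left(1400 + 968\right) + \frac{214}{395} = 2368 + \frac{214}{395} = \frac{935574}{395}$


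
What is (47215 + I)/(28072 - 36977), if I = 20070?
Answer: -13457/1781 ≈ -7.5559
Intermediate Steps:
(47215 + I)/(28072 - 36977) = (47215 + 20070)/(28072 - 36977) = 67285/(-8905) = 67285*(-1/8905) = -13457/1781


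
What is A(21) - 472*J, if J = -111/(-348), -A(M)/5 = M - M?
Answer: -4366/29 ≈ -150.55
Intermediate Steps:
A(M) = 0 (A(M) = -5*(M - M) = -5*0 = 0)
J = 37/116 (J = -111*(-1/348) = 37/116 ≈ 0.31897)
A(21) - 472*J = 0 - 472*37/116 = 0 - 4366/29 = -4366/29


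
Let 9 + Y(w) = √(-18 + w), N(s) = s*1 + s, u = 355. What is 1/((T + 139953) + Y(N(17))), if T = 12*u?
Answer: 1/144208 ≈ 6.9344e-6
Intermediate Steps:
T = 4260 (T = 12*355 = 4260)
N(s) = 2*s (N(s) = s + s = 2*s)
Y(w) = -9 + √(-18 + w)
1/((T + 139953) + Y(N(17))) = 1/((4260 + 139953) + (-9 + √(-18 + 2*17))) = 1/(144213 + (-9 + √(-18 + 34))) = 1/(144213 + (-9 + √16)) = 1/(144213 + (-9 + 4)) = 1/(144213 - 5) = 1/144208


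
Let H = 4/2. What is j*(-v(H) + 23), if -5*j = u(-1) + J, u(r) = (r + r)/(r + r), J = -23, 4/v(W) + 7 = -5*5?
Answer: 407/4 ≈ 101.75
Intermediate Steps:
H = 2 (H = 4*(1/2) = 2)
v(W) = -1/8 (v(W) = 4/(-7 - 5*5) = 4/(-7 - 25) = 4/(-32) = 4*(-1/32) = -1/8)
u(r) = 1 (u(r) = (2*r)/((2*r)) = (2*r)*(1/(2*r)) = 1)
j = 22/5 (j = -(1 - 23)/5 = -1/5*(-22) = 22/5 ≈ 4.4000)
j*(-v(H) + 23) = 22*(-1*(-1/8) + 23)/5 = 22*(1/8 + 23)/5 = (22/5)*(185/8) = 407/4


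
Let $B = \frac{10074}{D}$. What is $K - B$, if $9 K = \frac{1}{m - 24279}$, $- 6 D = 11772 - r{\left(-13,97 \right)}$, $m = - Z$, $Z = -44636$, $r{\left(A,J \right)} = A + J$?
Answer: $\frac{922844855}{178449462} \approx 5.1715$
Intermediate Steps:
$m = 44636$ ($m = \left(-1\right) \left(-44636\right) = 44636$)
$D = -1948$ ($D = - \frac{11772 - \left(-13 + 97\right)}{6} = - \frac{11772 - 84}{6} = \left(- \frac{1}{6}\right) 11688 = -1948$)
$B = - \frac{5037}{974}$ ($B = \frac{10074}{-1948} = 10074 \left(- \frac{1}{1948}\right) = - \frac{5037}{974} \approx -5.1715$)
$K = \frac{1}{183213}$ ($K = \frac{1}{9 \left(44636 - 24279\right)} = \frac{1}{9 \cdot 20357} = \frac{1}{9} \cdot \frac{1}{20357} = \frac{1}{183213} \approx 5.4581 \cdot 10^{-6}$)
$K - B = \frac{1}{183213} - - \frac{5037}{974} = \frac{1}{183213} + \frac{5037}{974} = \frac{922844855}{178449462}$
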